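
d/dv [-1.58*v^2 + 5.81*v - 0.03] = 5.81 - 3.16*v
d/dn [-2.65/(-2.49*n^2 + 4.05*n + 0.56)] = (10.7325 - 13.197*n)/(-2.49*n^2 + 4.05*n + 0.56)^2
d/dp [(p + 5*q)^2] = 2*p + 10*q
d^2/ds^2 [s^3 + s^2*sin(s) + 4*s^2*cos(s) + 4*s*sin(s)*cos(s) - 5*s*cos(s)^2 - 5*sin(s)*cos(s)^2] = -s^2*sin(s) - 4*s^2*cos(s) - 16*s*sin(s) - 8*s*sin(2*s) + 4*s*cos(s) + 10*s*cos(2*s) + 6*s + 13*sin(s)/4 + 10*sin(2*s) + 45*sin(3*s)/4 + 8*cos(s) + 8*cos(2*s)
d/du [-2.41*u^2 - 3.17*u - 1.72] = -4.82*u - 3.17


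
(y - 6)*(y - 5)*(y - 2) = y^3 - 13*y^2 + 52*y - 60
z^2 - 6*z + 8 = (z - 4)*(z - 2)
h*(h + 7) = h^2 + 7*h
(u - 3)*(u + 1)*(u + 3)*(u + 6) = u^4 + 7*u^3 - 3*u^2 - 63*u - 54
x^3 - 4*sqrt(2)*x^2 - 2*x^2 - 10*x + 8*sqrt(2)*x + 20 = (x - 2)*(x - 5*sqrt(2))*(x + sqrt(2))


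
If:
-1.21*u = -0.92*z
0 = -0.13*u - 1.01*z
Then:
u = 0.00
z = 0.00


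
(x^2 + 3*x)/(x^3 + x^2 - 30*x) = (x + 3)/(x^2 + x - 30)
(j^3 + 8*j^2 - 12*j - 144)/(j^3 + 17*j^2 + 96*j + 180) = (j - 4)/(j + 5)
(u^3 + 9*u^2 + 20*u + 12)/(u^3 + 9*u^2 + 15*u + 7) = (u^2 + 8*u + 12)/(u^2 + 8*u + 7)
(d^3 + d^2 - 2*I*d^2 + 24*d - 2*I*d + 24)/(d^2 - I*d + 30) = (d^2 + d*(1 + 4*I) + 4*I)/(d + 5*I)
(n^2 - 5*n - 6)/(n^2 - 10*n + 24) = (n + 1)/(n - 4)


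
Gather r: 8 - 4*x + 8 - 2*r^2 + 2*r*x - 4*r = -2*r^2 + r*(2*x - 4) - 4*x + 16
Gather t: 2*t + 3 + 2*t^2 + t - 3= 2*t^2 + 3*t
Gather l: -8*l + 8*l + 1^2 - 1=0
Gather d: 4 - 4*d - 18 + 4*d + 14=0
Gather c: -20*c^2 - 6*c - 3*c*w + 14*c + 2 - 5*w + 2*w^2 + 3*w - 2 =-20*c^2 + c*(8 - 3*w) + 2*w^2 - 2*w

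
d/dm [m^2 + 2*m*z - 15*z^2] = 2*m + 2*z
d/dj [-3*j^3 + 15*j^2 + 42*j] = -9*j^2 + 30*j + 42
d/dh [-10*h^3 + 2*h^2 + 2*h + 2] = -30*h^2 + 4*h + 2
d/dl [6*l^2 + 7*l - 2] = 12*l + 7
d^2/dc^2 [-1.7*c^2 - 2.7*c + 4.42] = -3.40000000000000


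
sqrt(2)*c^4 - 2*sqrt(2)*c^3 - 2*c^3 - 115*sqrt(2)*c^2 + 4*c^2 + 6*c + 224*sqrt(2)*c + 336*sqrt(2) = (c - 3)*(c - 8*sqrt(2))*(c + 7*sqrt(2))*(sqrt(2)*c + sqrt(2))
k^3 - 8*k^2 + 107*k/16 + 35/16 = (k - 7)*(k - 5/4)*(k + 1/4)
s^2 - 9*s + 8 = (s - 8)*(s - 1)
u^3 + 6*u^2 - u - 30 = (u - 2)*(u + 3)*(u + 5)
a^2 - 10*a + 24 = (a - 6)*(a - 4)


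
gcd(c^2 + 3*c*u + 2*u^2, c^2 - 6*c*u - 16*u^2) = c + 2*u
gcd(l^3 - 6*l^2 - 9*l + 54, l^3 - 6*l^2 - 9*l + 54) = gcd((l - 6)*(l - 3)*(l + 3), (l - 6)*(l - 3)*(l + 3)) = l^3 - 6*l^2 - 9*l + 54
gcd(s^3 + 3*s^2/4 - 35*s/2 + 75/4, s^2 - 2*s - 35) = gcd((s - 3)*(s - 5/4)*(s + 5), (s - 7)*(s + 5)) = s + 5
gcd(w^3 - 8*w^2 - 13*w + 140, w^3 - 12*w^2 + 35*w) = w^2 - 12*w + 35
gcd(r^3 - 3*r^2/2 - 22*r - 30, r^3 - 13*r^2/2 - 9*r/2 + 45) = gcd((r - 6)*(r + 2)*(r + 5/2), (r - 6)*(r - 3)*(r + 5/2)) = r^2 - 7*r/2 - 15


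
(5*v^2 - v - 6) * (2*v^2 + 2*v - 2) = 10*v^4 + 8*v^3 - 24*v^2 - 10*v + 12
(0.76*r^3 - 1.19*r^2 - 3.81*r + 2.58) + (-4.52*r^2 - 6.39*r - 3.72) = 0.76*r^3 - 5.71*r^2 - 10.2*r - 1.14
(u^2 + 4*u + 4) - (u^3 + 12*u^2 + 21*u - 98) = -u^3 - 11*u^2 - 17*u + 102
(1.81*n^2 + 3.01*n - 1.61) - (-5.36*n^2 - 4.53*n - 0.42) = 7.17*n^2 + 7.54*n - 1.19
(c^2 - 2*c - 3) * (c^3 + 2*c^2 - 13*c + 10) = c^5 - 20*c^3 + 30*c^2 + 19*c - 30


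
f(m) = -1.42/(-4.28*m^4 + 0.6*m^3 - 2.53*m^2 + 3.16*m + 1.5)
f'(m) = -1.42*(17.12*m^3 - 1.8*m^2 + 5.06*m - 3.16)/(-4.28*m^4 + 0.6*m^3 - 2.53*m^2 + 3.16*m + 1.5)^2 = (-24.3104*m^3 + 2.556*m^2 - 7.1852*m + 4.4872)/(-4.28*m^4 + 0.6*m^3 - 2.53*m^2 + 3.16*m + 1.5)^2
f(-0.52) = 1.16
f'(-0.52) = 8.22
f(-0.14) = -1.41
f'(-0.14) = 5.56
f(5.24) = 0.00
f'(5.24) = -0.00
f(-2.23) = 0.01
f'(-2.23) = 0.02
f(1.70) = 0.04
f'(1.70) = -0.11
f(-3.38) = 0.00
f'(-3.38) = 0.00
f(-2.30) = 0.01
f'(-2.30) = 0.02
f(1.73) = 0.04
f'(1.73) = -0.10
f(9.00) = 0.00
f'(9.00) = -0.00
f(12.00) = 0.00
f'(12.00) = -0.00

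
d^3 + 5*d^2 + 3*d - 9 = (d - 1)*(d + 3)^2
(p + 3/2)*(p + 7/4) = p^2 + 13*p/4 + 21/8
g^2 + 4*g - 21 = (g - 3)*(g + 7)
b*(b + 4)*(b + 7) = b^3 + 11*b^2 + 28*b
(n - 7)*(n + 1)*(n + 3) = n^3 - 3*n^2 - 25*n - 21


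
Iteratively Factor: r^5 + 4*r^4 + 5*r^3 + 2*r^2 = (r + 2)*(r^4 + 2*r^3 + r^2) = (r + 1)*(r + 2)*(r^3 + r^2) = r*(r + 1)*(r + 2)*(r^2 + r) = r^2*(r + 1)*(r + 2)*(r + 1)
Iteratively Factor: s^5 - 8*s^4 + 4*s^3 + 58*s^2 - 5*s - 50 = (s + 2)*(s^4 - 10*s^3 + 24*s^2 + 10*s - 25) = (s - 5)*(s + 2)*(s^3 - 5*s^2 - s + 5) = (s - 5)*(s - 1)*(s + 2)*(s^2 - 4*s - 5) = (s - 5)*(s - 1)*(s + 1)*(s + 2)*(s - 5)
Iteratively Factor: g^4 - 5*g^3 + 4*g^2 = (g - 1)*(g^3 - 4*g^2) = g*(g - 1)*(g^2 - 4*g) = g^2*(g - 1)*(g - 4)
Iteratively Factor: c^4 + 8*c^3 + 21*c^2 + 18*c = (c + 3)*(c^3 + 5*c^2 + 6*c) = (c + 3)^2*(c^2 + 2*c) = (c + 2)*(c + 3)^2*(c)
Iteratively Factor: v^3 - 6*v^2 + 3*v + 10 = (v - 5)*(v^2 - v - 2) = (v - 5)*(v - 2)*(v + 1)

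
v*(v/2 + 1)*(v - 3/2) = v^3/2 + v^2/4 - 3*v/2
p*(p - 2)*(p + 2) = p^3 - 4*p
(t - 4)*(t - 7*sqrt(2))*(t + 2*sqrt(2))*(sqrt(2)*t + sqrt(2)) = sqrt(2)*t^4 - 10*t^3 - 3*sqrt(2)*t^3 - 32*sqrt(2)*t^2 + 30*t^2 + 40*t + 84*sqrt(2)*t + 112*sqrt(2)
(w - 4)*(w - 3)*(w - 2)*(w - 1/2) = w^4 - 19*w^3/2 + 61*w^2/2 - 37*w + 12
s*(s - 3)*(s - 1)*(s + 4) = s^4 - 13*s^2 + 12*s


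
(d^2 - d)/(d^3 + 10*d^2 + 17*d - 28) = d/(d^2 + 11*d + 28)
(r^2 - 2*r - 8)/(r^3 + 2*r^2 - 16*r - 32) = 1/(r + 4)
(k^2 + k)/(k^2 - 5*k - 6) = k/(k - 6)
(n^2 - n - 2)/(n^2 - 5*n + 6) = (n + 1)/(n - 3)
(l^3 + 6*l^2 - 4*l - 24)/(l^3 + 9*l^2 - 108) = (l^2 - 4)/(l^2 + 3*l - 18)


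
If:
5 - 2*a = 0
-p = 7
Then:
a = 5/2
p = -7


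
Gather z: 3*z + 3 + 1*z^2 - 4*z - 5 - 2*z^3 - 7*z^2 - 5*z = -2*z^3 - 6*z^2 - 6*z - 2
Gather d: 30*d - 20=30*d - 20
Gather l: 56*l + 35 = 56*l + 35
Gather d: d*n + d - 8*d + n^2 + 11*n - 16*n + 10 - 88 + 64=d*(n - 7) + n^2 - 5*n - 14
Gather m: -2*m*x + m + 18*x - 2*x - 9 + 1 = m*(1 - 2*x) + 16*x - 8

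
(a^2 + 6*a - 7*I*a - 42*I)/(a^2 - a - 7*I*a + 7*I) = (a + 6)/(a - 1)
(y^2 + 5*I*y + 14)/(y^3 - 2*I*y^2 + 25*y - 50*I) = (y + 7*I)/(y^2 + 25)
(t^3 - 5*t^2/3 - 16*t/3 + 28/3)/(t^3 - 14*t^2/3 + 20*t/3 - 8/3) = (3*t + 7)/(3*t - 2)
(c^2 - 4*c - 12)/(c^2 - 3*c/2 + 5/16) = 16*(c^2 - 4*c - 12)/(16*c^2 - 24*c + 5)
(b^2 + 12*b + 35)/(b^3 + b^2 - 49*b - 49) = (b + 5)/(b^2 - 6*b - 7)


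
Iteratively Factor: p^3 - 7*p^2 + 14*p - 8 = (p - 2)*(p^2 - 5*p + 4) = (p - 2)*(p - 1)*(p - 4)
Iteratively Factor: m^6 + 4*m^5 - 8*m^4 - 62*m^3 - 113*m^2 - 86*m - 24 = (m + 1)*(m^5 + 3*m^4 - 11*m^3 - 51*m^2 - 62*m - 24) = (m - 4)*(m + 1)*(m^4 + 7*m^3 + 17*m^2 + 17*m + 6) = (m - 4)*(m + 1)*(m + 2)*(m^3 + 5*m^2 + 7*m + 3) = (m - 4)*(m + 1)^2*(m + 2)*(m^2 + 4*m + 3) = (m - 4)*(m + 1)^2*(m + 2)*(m + 3)*(m + 1)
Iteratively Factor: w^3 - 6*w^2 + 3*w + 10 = (w - 2)*(w^2 - 4*w - 5) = (w - 2)*(w + 1)*(w - 5)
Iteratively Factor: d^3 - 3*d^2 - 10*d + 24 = (d + 3)*(d^2 - 6*d + 8) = (d - 2)*(d + 3)*(d - 4)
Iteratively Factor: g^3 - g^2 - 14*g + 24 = (g + 4)*(g^2 - 5*g + 6) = (g - 2)*(g + 4)*(g - 3)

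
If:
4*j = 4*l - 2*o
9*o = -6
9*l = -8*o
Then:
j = 25/27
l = 16/27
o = -2/3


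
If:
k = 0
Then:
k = 0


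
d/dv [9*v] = 9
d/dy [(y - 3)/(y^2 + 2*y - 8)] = (y^2 + 2*y - 2*(y - 3)*(y + 1) - 8)/(y^2 + 2*y - 8)^2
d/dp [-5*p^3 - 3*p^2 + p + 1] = -15*p^2 - 6*p + 1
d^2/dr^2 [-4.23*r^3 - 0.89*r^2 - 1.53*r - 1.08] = -25.38*r - 1.78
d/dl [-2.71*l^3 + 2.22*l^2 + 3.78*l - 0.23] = -8.13*l^2 + 4.44*l + 3.78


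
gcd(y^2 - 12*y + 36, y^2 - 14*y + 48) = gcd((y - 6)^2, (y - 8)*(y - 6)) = y - 6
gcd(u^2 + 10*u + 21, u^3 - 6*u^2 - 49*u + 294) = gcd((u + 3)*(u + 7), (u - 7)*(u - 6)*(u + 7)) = u + 7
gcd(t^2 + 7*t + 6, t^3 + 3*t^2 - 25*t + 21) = 1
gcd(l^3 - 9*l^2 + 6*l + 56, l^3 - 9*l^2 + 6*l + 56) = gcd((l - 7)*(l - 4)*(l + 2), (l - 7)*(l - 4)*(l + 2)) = l^3 - 9*l^2 + 6*l + 56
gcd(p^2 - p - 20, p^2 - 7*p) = 1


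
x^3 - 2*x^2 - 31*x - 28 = (x - 7)*(x + 1)*(x + 4)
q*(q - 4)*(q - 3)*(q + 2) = q^4 - 5*q^3 - 2*q^2 + 24*q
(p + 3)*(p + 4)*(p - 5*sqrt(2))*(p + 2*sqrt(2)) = p^4 - 3*sqrt(2)*p^3 + 7*p^3 - 21*sqrt(2)*p^2 - 8*p^2 - 140*p - 36*sqrt(2)*p - 240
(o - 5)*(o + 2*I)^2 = o^3 - 5*o^2 + 4*I*o^2 - 4*o - 20*I*o + 20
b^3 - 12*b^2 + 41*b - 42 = (b - 7)*(b - 3)*(b - 2)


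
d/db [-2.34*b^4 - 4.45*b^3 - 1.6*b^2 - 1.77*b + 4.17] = -9.36*b^3 - 13.35*b^2 - 3.2*b - 1.77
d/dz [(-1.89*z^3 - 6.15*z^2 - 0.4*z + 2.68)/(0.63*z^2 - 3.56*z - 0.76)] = (-1.1907*z^4 + 13.4568*z^3 + 26.4552*z^2 + 5.9712*z + 9.8448)/(0.3969*z^4 - 4.4856*z^3 + 11.716*z^2 + 5.4112*z + 0.5776)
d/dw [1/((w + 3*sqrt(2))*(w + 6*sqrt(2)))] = (-2*w - 9*sqrt(2))/(w^4 + 18*sqrt(2)*w^3 + 234*w^2 + 648*sqrt(2)*w + 1296)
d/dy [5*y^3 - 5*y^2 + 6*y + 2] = 15*y^2 - 10*y + 6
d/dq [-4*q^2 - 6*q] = -8*q - 6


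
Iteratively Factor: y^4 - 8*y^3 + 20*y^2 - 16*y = (y - 4)*(y^3 - 4*y^2 + 4*y) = (y - 4)*(y - 2)*(y^2 - 2*y) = y*(y - 4)*(y - 2)*(y - 2)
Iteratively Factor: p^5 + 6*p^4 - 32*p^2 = (p)*(p^4 + 6*p^3 - 32*p) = p*(p + 4)*(p^3 + 2*p^2 - 8*p) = p*(p + 4)^2*(p^2 - 2*p) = p^2*(p + 4)^2*(p - 2)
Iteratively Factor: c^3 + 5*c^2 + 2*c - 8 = (c + 4)*(c^2 + c - 2) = (c - 1)*(c + 4)*(c + 2)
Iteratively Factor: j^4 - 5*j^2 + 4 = (j - 2)*(j^3 + 2*j^2 - j - 2) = (j - 2)*(j + 2)*(j^2 - 1) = (j - 2)*(j + 1)*(j + 2)*(j - 1)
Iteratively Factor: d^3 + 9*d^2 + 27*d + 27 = (d + 3)*(d^2 + 6*d + 9) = (d + 3)^2*(d + 3)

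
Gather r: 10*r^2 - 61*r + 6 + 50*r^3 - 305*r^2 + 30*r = 50*r^3 - 295*r^2 - 31*r + 6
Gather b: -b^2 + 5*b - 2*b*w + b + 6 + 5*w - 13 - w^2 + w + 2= -b^2 + b*(6 - 2*w) - w^2 + 6*w - 5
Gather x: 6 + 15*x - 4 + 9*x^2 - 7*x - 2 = 9*x^2 + 8*x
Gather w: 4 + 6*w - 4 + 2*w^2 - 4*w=2*w^2 + 2*w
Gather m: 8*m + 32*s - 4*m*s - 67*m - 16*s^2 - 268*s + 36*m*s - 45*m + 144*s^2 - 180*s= m*(32*s - 104) + 128*s^2 - 416*s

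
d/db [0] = 0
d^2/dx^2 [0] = 0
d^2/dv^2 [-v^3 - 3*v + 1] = -6*v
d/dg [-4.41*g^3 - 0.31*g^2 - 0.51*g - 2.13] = -13.23*g^2 - 0.62*g - 0.51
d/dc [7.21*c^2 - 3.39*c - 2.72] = 14.42*c - 3.39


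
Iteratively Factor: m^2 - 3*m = (m)*(m - 3)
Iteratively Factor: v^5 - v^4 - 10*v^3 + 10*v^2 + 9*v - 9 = (v + 1)*(v^4 - 2*v^3 - 8*v^2 + 18*v - 9) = (v - 1)*(v + 1)*(v^3 - v^2 - 9*v + 9) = (v - 1)^2*(v + 1)*(v^2 - 9) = (v - 3)*(v - 1)^2*(v + 1)*(v + 3)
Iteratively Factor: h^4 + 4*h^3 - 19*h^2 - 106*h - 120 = (h + 2)*(h^3 + 2*h^2 - 23*h - 60) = (h + 2)*(h + 3)*(h^2 - h - 20) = (h - 5)*(h + 2)*(h + 3)*(h + 4)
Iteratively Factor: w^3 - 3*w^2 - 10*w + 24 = (w - 4)*(w^2 + w - 6) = (w - 4)*(w - 2)*(w + 3)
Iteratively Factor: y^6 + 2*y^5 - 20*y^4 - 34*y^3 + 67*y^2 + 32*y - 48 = (y - 4)*(y^5 + 6*y^4 + 4*y^3 - 18*y^2 - 5*y + 12) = (y - 4)*(y - 1)*(y^4 + 7*y^3 + 11*y^2 - 7*y - 12) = (y - 4)*(y - 1)^2*(y^3 + 8*y^2 + 19*y + 12) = (y - 4)*(y - 1)^2*(y + 1)*(y^2 + 7*y + 12) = (y - 4)*(y - 1)^2*(y + 1)*(y + 3)*(y + 4)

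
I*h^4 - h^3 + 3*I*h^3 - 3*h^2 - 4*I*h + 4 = (h + 2)^2*(h + I)*(I*h - I)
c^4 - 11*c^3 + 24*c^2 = c^2*(c - 8)*(c - 3)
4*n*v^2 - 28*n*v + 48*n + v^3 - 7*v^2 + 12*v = (4*n + v)*(v - 4)*(v - 3)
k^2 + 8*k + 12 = (k + 2)*(k + 6)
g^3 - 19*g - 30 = (g - 5)*(g + 2)*(g + 3)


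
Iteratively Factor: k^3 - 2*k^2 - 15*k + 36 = (k - 3)*(k^2 + k - 12) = (k - 3)*(k + 4)*(k - 3)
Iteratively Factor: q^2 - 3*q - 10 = (q + 2)*(q - 5)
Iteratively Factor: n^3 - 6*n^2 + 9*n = (n - 3)*(n^2 - 3*n) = (n - 3)^2*(n)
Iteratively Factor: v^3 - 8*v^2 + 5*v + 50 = (v - 5)*(v^2 - 3*v - 10) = (v - 5)^2*(v + 2)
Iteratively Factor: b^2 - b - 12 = (b - 4)*(b + 3)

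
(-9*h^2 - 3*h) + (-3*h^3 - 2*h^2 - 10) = -3*h^3 - 11*h^2 - 3*h - 10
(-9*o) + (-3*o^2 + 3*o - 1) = -3*o^2 - 6*o - 1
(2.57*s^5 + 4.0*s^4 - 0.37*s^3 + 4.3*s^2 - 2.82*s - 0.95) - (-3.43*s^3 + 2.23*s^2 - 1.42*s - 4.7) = 2.57*s^5 + 4.0*s^4 + 3.06*s^3 + 2.07*s^2 - 1.4*s + 3.75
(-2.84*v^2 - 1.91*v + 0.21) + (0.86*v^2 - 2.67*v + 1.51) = -1.98*v^2 - 4.58*v + 1.72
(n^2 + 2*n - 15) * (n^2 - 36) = n^4 + 2*n^3 - 51*n^2 - 72*n + 540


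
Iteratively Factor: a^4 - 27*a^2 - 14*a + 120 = (a + 3)*(a^3 - 3*a^2 - 18*a + 40) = (a - 5)*(a + 3)*(a^2 + 2*a - 8) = (a - 5)*(a + 3)*(a + 4)*(a - 2)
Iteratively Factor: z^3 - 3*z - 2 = (z - 2)*(z^2 + 2*z + 1) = (z - 2)*(z + 1)*(z + 1)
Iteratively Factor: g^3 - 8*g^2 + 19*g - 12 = (g - 4)*(g^2 - 4*g + 3) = (g - 4)*(g - 3)*(g - 1)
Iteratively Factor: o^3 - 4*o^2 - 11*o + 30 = (o - 2)*(o^2 - 2*o - 15) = (o - 5)*(o - 2)*(o + 3)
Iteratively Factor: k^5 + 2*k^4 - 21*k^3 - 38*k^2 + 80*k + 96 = (k - 4)*(k^4 + 6*k^3 + 3*k^2 - 26*k - 24) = (k - 4)*(k - 2)*(k^3 + 8*k^2 + 19*k + 12) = (k - 4)*(k - 2)*(k + 3)*(k^2 + 5*k + 4) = (k - 4)*(k - 2)*(k + 1)*(k + 3)*(k + 4)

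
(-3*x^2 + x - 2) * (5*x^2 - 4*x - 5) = -15*x^4 + 17*x^3 + x^2 + 3*x + 10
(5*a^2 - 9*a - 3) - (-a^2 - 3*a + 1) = 6*a^2 - 6*a - 4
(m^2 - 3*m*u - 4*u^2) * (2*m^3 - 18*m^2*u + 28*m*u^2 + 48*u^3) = 2*m^5 - 24*m^4*u + 74*m^3*u^2 + 36*m^2*u^3 - 256*m*u^4 - 192*u^5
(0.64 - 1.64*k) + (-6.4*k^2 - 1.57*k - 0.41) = -6.4*k^2 - 3.21*k + 0.23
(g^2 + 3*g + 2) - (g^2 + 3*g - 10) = 12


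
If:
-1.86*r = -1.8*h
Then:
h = 1.03333333333333*r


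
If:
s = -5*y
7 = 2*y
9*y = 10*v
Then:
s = -35/2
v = 63/20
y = 7/2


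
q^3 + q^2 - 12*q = q*(q - 3)*(q + 4)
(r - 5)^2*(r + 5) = r^3 - 5*r^2 - 25*r + 125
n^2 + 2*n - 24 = (n - 4)*(n + 6)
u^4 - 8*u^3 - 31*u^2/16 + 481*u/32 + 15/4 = (u - 8)*(u - 3/2)*(u + 1/4)*(u + 5/4)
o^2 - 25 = (o - 5)*(o + 5)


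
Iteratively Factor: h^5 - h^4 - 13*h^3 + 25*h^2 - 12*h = (h - 1)*(h^4 - 13*h^2 + 12*h) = (h - 3)*(h - 1)*(h^3 + 3*h^2 - 4*h) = h*(h - 3)*(h - 1)*(h^2 + 3*h - 4) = h*(h - 3)*(h - 1)^2*(h + 4)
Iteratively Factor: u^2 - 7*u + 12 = (u - 3)*(u - 4)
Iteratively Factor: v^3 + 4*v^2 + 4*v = (v + 2)*(v^2 + 2*v) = (v + 2)^2*(v)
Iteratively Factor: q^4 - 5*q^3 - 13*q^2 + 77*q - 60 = (q + 4)*(q^3 - 9*q^2 + 23*q - 15) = (q - 3)*(q + 4)*(q^2 - 6*q + 5) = (q - 3)*(q - 1)*(q + 4)*(q - 5)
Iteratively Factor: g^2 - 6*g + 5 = (g - 5)*(g - 1)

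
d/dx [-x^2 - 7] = -2*x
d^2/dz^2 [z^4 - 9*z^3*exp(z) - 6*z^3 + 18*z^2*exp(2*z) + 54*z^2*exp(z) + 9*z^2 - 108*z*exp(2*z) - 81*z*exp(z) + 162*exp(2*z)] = -9*z^3*exp(z) + 72*z^2*exp(2*z) + 12*z^2 - 288*z*exp(2*z) + 81*z*exp(z) - 36*z + 252*exp(2*z) - 54*exp(z) + 18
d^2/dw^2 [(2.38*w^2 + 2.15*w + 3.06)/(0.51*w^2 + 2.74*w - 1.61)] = (-5.533194*w^3 + 16.500744*w^2 + 36.248454*w + 82.27906)/(0.132651*w^6 + 2.138022*w^5 + 10.230345*w^4 + 7.07194*w^3 - 32.295795*w^2 + 21.307062*w - 4.173281)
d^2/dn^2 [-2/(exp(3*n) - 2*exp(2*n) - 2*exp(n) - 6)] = 2*(2*(-3*exp(2*n) + 4*exp(n) + 2)^2*exp(n) + (9*exp(2*n) - 8*exp(n) - 2)*(-exp(3*n) + 2*exp(2*n) + 2*exp(n) + 6))*exp(n)/(-exp(3*n) + 2*exp(2*n) + 2*exp(n) + 6)^3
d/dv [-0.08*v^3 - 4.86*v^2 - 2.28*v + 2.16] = -0.24*v^2 - 9.72*v - 2.28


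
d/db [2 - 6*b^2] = -12*b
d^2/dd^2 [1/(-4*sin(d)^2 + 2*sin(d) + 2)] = (16*sin(d)^3 + 10*sin(d)^2 - 5*sin(d) + 6)/(2*(sin(d) - 1)^2*(2*sin(d) + 1)^3)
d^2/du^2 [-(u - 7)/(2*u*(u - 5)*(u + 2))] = (-3*u^5 + 51*u^4 - 187*u^3 - 21*u^2 + 630*u + 700)/(u^3*(u^6 - 9*u^5 - 3*u^4 + 153*u^3 + 30*u^2 - 900*u - 1000))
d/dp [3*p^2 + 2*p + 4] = 6*p + 2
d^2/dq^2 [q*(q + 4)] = 2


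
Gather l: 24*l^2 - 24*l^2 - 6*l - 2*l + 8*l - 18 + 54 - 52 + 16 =0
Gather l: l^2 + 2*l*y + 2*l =l^2 + l*(2*y + 2)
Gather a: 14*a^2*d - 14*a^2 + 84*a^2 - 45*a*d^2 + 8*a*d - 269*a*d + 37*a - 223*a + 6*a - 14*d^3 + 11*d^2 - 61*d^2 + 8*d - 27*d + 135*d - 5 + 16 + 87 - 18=a^2*(14*d + 70) + a*(-45*d^2 - 261*d - 180) - 14*d^3 - 50*d^2 + 116*d + 80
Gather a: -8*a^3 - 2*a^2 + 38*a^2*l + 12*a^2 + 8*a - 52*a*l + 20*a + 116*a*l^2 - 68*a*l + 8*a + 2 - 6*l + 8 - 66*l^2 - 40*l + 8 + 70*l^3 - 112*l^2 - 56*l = -8*a^3 + a^2*(38*l + 10) + a*(116*l^2 - 120*l + 36) + 70*l^3 - 178*l^2 - 102*l + 18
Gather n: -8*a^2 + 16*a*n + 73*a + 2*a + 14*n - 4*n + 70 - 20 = -8*a^2 + 75*a + n*(16*a + 10) + 50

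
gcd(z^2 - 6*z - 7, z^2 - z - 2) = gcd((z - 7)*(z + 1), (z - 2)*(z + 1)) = z + 1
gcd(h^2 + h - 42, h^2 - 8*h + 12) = h - 6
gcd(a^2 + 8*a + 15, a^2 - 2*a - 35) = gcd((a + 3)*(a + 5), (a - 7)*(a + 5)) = a + 5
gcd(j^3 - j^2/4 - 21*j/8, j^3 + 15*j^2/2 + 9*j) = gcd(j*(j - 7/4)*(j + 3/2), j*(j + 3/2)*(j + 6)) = j^2 + 3*j/2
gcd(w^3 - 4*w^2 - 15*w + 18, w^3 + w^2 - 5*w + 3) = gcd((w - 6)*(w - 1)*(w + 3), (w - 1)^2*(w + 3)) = w^2 + 2*w - 3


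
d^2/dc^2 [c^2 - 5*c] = 2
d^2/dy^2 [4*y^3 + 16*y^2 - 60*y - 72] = 24*y + 32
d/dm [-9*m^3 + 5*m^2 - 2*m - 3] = -27*m^2 + 10*m - 2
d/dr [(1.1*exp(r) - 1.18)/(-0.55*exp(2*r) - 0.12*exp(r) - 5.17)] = (0.605*exp(2*r) - 1.298*exp(r) - 5.8286)*exp(r)/(0.3025*exp(4*r) + 0.132*exp(3*r) + 5.7014*exp(2*r) + 1.2408*exp(r) + 26.7289)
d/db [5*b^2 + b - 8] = 10*b + 1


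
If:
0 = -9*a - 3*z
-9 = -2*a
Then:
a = 9/2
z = -27/2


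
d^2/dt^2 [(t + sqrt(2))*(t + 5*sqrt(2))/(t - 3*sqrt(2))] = 128/(t^3 - 9*sqrt(2)*t^2 + 54*t - 54*sqrt(2))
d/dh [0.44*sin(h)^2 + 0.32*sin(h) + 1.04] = (0.88*sin(h) + 0.32)*cos(h)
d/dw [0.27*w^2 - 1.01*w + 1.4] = 0.54*w - 1.01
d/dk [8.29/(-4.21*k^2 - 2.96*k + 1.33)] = (69.8018*k + 24.5384)/(4.21*k^2 + 2.96*k - 1.33)^2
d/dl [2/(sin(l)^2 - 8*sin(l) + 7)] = 4*(4 - sin(l))*cos(l)/(sin(l)^2 - 8*sin(l) + 7)^2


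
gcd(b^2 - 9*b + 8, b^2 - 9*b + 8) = b^2 - 9*b + 8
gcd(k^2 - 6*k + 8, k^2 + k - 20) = k - 4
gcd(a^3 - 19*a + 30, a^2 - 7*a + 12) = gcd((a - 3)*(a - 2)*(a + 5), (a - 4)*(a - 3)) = a - 3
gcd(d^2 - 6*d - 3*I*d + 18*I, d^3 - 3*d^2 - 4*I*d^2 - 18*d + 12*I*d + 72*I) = d - 6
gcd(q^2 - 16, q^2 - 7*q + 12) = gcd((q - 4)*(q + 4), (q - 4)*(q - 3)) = q - 4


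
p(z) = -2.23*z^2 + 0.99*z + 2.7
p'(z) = 0.99 - 4.46*z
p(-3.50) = -28.08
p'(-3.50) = 16.60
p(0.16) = 2.80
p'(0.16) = 0.28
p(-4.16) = -40.01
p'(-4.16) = 19.54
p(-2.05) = -8.70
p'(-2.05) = 10.13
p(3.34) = -18.87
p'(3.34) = -13.91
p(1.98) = -4.08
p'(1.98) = -7.84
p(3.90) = -27.36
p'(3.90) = -16.40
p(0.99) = 1.49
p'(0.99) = -3.43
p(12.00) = -306.54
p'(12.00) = -52.53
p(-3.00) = -20.34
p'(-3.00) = 14.37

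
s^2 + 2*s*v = s*(s + 2*v)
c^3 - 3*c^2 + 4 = (c - 2)^2*(c + 1)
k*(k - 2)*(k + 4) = k^3 + 2*k^2 - 8*k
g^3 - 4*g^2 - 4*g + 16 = (g - 4)*(g - 2)*(g + 2)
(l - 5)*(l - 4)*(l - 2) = l^3 - 11*l^2 + 38*l - 40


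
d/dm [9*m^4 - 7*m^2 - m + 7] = 36*m^3 - 14*m - 1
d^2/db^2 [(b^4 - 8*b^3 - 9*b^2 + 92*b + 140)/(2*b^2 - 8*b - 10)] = (b^3 + 3*b^2 + 3*b - 7)/(b^3 + 3*b^2 + 3*b + 1)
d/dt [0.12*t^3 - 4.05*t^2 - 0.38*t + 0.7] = 0.36*t^2 - 8.1*t - 0.38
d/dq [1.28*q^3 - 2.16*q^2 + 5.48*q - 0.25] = 3.84*q^2 - 4.32*q + 5.48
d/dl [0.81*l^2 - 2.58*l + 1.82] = 1.62*l - 2.58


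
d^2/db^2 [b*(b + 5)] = 2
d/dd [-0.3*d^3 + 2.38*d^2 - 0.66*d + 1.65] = -0.9*d^2 + 4.76*d - 0.66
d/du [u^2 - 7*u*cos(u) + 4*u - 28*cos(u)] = 7*u*sin(u) + 2*u + 28*sin(u) - 7*cos(u) + 4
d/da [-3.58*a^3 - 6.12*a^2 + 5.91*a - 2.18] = -10.74*a^2 - 12.24*a + 5.91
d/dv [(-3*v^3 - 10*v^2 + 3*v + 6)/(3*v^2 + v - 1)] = (-9*v^4 - 6*v^3 - 10*v^2 - 16*v - 9)/(9*v^4 + 6*v^3 - 5*v^2 - 2*v + 1)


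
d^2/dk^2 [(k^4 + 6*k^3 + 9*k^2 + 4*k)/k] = 6*k + 12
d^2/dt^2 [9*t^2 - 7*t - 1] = 18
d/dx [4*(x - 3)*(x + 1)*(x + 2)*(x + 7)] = 16*x^3 + 84*x^2 - 56*x - 220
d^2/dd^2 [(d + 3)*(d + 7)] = 2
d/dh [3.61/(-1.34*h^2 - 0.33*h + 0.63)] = (9.6748*h + 1.1913)/(1.34*h^2 + 0.33*h - 0.63)^2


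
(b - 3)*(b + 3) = b^2 - 9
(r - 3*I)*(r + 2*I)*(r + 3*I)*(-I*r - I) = -I*r^4 + 2*r^3 - I*r^3 + 2*r^2 - 9*I*r^2 + 18*r - 9*I*r + 18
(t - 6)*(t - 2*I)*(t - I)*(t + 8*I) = t^4 - 6*t^3 + 5*I*t^3 + 22*t^2 - 30*I*t^2 - 132*t - 16*I*t + 96*I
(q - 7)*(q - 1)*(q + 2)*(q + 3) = q^4 - 3*q^3 - 27*q^2 - 13*q + 42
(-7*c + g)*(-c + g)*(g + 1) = 7*c^2*g + 7*c^2 - 8*c*g^2 - 8*c*g + g^3 + g^2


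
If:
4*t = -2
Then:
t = -1/2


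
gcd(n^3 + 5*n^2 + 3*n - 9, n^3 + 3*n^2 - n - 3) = n^2 + 2*n - 3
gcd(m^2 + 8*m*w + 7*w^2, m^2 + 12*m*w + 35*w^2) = m + 7*w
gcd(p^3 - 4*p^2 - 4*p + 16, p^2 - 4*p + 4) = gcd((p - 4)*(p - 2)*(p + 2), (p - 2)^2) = p - 2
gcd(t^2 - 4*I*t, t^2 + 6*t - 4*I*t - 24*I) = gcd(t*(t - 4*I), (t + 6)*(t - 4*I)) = t - 4*I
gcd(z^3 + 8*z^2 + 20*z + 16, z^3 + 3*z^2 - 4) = z^2 + 4*z + 4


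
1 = 1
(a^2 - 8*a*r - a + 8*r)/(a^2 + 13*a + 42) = (a^2 - 8*a*r - a + 8*r)/(a^2 + 13*a + 42)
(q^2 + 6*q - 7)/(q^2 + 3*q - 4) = (q + 7)/(q + 4)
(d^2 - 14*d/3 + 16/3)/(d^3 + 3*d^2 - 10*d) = (d - 8/3)/(d*(d + 5))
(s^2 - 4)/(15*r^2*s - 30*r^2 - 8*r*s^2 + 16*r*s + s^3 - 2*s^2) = (s + 2)/(15*r^2 - 8*r*s + s^2)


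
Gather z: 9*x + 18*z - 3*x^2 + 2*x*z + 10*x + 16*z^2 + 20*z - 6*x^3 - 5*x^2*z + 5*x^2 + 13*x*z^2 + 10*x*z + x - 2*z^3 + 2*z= -6*x^3 + 2*x^2 + 20*x - 2*z^3 + z^2*(13*x + 16) + z*(-5*x^2 + 12*x + 40)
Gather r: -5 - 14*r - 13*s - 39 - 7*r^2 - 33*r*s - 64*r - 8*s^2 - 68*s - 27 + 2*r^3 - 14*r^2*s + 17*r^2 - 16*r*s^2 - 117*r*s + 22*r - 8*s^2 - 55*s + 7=2*r^3 + r^2*(10 - 14*s) + r*(-16*s^2 - 150*s - 56) - 16*s^2 - 136*s - 64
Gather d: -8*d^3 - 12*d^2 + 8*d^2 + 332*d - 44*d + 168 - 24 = -8*d^3 - 4*d^2 + 288*d + 144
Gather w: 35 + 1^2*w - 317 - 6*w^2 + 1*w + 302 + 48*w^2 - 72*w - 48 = 42*w^2 - 70*w - 28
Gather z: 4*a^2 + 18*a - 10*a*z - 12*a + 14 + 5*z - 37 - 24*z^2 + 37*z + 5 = 4*a^2 + 6*a - 24*z^2 + z*(42 - 10*a) - 18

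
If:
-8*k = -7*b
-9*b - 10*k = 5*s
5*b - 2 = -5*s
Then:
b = -8/51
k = -7/51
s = 142/255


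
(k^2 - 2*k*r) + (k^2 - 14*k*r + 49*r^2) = 2*k^2 - 16*k*r + 49*r^2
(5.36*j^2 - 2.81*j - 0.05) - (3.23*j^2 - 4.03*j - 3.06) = 2.13*j^2 + 1.22*j + 3.01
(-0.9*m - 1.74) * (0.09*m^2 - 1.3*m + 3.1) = -0.081*m^3 + 1.0134*m^2 - 0.528*m - 5.394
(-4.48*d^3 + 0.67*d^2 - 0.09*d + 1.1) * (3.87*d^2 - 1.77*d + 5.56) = -17.3376*d^5 + 10.5225*d^4 - 26.443*d^3 + 8.1415*d^2 - 2.4474*d + 6.116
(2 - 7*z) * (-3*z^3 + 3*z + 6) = 21*z^4 - 6*z^3 - 21*z^2 - 36*z + 12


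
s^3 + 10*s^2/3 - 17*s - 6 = (s - 3)*(s + 1/3)*(s + 6)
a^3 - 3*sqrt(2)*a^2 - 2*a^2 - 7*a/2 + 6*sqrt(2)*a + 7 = (a - 2)*(a - 7*sqrt(2)/2)*(a + sqrt(2)/2)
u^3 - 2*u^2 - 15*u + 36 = (u - 3)^2*(u + 4)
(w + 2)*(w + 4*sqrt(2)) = w^2 + 2*w + 4*sqrt(2)*w + 8*sqrt(2)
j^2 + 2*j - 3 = (j - 1)*(j + 3)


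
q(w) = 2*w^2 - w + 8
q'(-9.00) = -37.00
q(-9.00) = 179.00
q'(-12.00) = -49.00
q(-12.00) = 308.00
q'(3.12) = 11.48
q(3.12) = 24.35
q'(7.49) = 28.96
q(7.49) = 112.71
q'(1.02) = 3.08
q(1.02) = 9.06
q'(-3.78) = -16.12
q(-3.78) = 40.36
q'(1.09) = 3.36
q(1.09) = 9.29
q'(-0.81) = -4.24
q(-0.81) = 10.12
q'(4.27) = 16.08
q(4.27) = 40.20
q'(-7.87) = -32.48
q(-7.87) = 139.74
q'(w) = 4*w - 1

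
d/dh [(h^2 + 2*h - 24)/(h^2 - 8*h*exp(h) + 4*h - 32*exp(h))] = 2*((h + 1)*(h^2 - 8*h*exp(h) + 4*h - 32*exp(h)) + (h^2 + 2*h - 24)*(4*h*exp(h) - h + 20*exp(h) - 2))/(h^2 - 8*h*exp(h) + 4*h - 32*exp(h))^2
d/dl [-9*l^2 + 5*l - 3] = 5 - 18*l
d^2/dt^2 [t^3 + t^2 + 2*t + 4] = 6*t + 2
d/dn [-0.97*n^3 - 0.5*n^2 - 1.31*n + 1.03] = -2.91*n^2 - 1.0*n - 1.31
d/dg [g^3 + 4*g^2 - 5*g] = 3*g^2 + 8*g - 5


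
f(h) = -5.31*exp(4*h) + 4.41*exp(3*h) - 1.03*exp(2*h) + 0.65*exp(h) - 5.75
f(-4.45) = -5.74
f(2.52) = -118392.09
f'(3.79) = -80338675.39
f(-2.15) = -5.68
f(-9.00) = -5.75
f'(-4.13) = 0.01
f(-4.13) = -5.74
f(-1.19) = -5.57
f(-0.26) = -5.72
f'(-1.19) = 0.20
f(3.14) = -1459133.94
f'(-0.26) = -2.17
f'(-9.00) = 0.00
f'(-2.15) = 0.06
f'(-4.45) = 0.01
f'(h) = -21.24*exp(4*h) + 13.23*exp(3*h) - 2.06*exp(2*h) + 0.65*exp(h)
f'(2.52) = -481717.91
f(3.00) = -828901.57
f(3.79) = -19990094.96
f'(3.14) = -5889844.90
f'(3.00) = -3350525.98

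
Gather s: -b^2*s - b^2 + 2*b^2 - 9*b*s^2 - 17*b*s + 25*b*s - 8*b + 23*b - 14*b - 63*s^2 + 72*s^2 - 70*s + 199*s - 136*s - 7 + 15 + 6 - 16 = b^2 + b + s^2*(9 - 9*b) + s*(-b^2 + 8*b - 7) - 2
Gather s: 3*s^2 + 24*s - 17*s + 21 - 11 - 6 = 3*s^2 + 7*s + 4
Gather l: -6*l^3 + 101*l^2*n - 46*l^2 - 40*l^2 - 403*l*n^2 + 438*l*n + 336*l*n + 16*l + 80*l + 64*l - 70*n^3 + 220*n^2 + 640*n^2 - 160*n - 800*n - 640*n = -6*l^3 + l^2*(101*n - 86) + l*(-403*n^2 + 774*n + 160) - 70*n^3 + 860*n^2 - 1600*n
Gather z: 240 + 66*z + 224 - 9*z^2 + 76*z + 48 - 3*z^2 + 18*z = -12*z^2 + 160*z + 512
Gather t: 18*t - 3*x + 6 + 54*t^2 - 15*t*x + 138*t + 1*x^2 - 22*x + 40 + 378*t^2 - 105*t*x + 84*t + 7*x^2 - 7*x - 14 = 432*t^2 + t*(240 - 120*x) + 8*x^2 - 32*x + 32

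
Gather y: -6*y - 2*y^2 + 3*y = -2*y^2 - 3*y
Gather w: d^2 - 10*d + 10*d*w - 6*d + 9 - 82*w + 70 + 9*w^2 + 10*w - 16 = d^2 - 16*d + 9*w^2 + w*(10*d - 72) + 63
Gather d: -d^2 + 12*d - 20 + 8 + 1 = -d^2 + 12*d - 11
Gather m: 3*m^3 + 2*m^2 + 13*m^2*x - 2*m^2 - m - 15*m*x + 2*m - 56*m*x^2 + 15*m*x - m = 3*m^3 + 13*m^2*x - 56*m*x^2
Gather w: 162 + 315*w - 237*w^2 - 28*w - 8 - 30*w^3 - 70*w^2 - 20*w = -30*w^3 - 307*w^2 + 267*w + 154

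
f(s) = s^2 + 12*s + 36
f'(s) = 2*s + 12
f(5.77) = 138.53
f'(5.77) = 23.54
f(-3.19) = 7.90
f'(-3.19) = 5.62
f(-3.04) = 8.76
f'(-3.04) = 5.92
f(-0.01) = 35.88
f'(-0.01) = 11.98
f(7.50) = 182.25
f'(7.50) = 27.00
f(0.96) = 48.44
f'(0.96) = 13.92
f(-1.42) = 20.98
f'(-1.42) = 9.16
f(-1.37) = 21.44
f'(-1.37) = 9.26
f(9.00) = 225.00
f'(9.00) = 30.00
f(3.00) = 81.00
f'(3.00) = 18.00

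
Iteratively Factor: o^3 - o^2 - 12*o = (o - 4)*(o^2 + 3*o) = (o - 4)*(o + 3)*(o)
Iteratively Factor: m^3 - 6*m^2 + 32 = (m + 2)*(m^2 - 8*m + 16) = (m - 4)*(m + 2)*(m - 4)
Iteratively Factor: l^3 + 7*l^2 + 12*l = (l + 4)*(l^2 + 3*l) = l*(l + 4)*(l + 3)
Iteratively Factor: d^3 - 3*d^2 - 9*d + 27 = (d + 3)*(d^2 - 6*d + 9) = (d - 3)*(d + 3)*(d - 3)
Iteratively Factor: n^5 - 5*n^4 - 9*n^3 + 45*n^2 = (n - 3)*(n^4 - 2*n^3 - 15*n^2) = n*(n - 3)*(n^3 - 2*n^2 - 15*n) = n*(n - 5)*(n - 3)*(n^2 + 3*n) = n^2*(n - 5)*(n - 3)*(n + 3)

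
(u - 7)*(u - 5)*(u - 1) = u^3 - 13*u^2 + 47*u - 35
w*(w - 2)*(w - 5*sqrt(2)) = w^3 - 5*sqrt(2)*w^2 - 2*w^2 + 10*sqrt(2)*w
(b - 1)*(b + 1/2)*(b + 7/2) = b^3 + 3*b^2 - 9*b/4 - 7/4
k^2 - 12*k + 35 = (k - 7)*(k - 5)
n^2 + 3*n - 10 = (n - 2)*(n + 5)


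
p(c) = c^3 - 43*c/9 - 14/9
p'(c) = 3*c^2 - 43/9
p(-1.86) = 0.90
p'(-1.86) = 5.60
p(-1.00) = 2.22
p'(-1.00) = -1.78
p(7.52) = 387.77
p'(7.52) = 164.87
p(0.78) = -4.81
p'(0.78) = -2.95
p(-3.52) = -28.35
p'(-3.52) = 32.39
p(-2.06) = -0.46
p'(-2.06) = 7.95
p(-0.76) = 1.64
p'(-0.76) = -3.04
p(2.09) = -2.41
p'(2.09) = 8.33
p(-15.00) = -3304.89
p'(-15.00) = 670.22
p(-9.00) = -687.56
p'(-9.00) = 238.22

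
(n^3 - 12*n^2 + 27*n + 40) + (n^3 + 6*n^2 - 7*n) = 2*n^3 - 6*n^2 + 20*n + 40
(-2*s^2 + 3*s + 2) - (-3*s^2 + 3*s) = s^2 + 2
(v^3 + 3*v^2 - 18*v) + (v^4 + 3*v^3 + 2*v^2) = v^4 + 4*v^3 + 5*v^2 - 18*v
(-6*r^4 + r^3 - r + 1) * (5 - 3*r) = 18*r^5 - 33*r^4 + 5*r^3 + 3*r^2 - 8*r + 5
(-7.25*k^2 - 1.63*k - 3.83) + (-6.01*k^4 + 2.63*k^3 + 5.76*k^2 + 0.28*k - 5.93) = -6.01*k^4 + 2.63*k^3 - 1.49*k^2 - 1.35*k - 9.76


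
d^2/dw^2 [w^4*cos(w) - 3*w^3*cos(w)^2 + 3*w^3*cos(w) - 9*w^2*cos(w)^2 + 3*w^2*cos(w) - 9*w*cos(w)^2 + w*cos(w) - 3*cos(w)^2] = -w^4*cos(w) - 8*w^3*sin(w) - 3*w^3*cos(w) + 6*w^3*cos(2*w) - 18*w^2*sin(w) + 18*w^2*sin(2*w) + 9*w^2*cos(w) + 18*w^2*cos(2*w) - 12*w*sin(w) + 36*w*sin(2*w) + 17*w*cos(w) + 9*w*cos(2*w) - 9*w - 2*sin(w) + 18*sin(2*w) + 6*cos(w) - 3*cos(2*w) - 9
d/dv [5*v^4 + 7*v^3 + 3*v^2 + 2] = v*(20*v^2 + 21*v + 6)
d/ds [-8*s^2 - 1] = -16*s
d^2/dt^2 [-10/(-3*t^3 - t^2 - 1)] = 20*(t^2*(9*t + 2)^2 - (9*t + 1)*(3*t^3 + t^2 + 1))/(3*t^3 + t^2 + 1)^3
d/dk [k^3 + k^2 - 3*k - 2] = 3*k^2 + 2*k - 3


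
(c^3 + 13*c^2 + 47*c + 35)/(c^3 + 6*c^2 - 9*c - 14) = (c + 5)/(c - 2)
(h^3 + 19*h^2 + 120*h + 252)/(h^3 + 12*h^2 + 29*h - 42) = (h + 6)/(h - 1)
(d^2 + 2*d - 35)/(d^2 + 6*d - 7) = (d - 5)/(d - 1)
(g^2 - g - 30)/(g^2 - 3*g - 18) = (g + 5)/(g + 3)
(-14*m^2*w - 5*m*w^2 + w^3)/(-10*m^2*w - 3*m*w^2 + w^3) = (-7*m + w)/(-5*m + w)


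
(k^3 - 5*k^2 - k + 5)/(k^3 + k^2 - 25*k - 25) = (k - 1)/(k + 5)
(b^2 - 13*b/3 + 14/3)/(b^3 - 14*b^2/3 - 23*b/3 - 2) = (-3*b^2 + 13*b - 14)/(-3*b^3 + 14*b^2 + 23*b + 6)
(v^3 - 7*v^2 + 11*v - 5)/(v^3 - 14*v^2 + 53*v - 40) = (v - 1)/(v - 8)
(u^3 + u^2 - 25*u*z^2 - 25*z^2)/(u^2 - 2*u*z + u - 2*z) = (-u^2 + 25*z^2)/(-u + 2*z)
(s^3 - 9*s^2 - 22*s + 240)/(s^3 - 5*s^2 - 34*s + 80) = (s - 6)/(s - 2)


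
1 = 1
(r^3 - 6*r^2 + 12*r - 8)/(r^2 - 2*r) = r - 4 + 4/r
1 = 1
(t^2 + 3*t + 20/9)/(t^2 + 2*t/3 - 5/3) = (t + 4/3)/(t - 1)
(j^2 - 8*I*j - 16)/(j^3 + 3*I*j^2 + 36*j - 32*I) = (j - 4*I)/(j^2 + 7*I*j + 8)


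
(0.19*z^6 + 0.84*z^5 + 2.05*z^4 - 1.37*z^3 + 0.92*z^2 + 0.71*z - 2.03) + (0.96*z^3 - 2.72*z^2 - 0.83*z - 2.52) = 0.19*z^6 + 0.84*z^5 + 2.05*z^4 - 0.41*z^3 - 1.8*z^2 - 0.12*z - 4.55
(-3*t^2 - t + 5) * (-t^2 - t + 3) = 3*t^4 + 4*t^3 - 13*t^2 - 8*t + 15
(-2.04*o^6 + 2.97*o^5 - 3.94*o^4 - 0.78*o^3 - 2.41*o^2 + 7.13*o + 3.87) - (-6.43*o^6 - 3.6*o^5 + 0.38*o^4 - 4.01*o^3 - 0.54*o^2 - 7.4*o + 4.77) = 4.39*o^6 + 6.57*o^5 - 4.32*o^4 + 3.23*o^3 - 1.87*o^2 + 14.53*o - 0.899999999999999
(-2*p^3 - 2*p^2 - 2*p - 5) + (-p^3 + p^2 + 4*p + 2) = -3*p^3 - p^2 + 2*p - 3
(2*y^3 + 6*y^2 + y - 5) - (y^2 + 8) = 2*y^3 + 5*y^2 + y - 13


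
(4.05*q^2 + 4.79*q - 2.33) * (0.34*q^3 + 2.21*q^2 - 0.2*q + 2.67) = 1.377*q^5 + 10.5791*q^4 + 8.9837*q^3 + 4.7062*q^2 + 13.2553*q - 6.2211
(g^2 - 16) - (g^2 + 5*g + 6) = -5*g - 22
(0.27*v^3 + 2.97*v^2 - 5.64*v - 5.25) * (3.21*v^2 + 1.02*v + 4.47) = 0.8667*v^5 + 9.8091*v^4 - 13.8681*v^3 - 9.3294*v^2 - 30.5658*v - 23.4675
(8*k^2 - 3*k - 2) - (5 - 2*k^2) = 10*k^2 - 3*k - 7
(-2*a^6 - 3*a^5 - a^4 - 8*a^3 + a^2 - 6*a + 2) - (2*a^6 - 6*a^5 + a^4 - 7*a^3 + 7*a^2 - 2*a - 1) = -4*a^6 + 3*a^5 - 2*a^4 - a^3 - 6*a^2 - 4*a + 3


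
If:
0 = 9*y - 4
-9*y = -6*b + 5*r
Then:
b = 5*r/6 + 2/3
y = 4/9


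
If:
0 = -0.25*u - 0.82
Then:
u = -3.28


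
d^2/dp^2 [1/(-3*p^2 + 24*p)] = 2*(p*(p - 8) - 4*(p - 4)^2)/(3*p^3*(p - 8)^3)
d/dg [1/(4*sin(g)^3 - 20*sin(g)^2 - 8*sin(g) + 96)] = (-3*sin(g)^2 + 10*sin(g) + 2)*cos(g)/(4*(sin(g)^3 - 5*sin(g)^2 - 2*sin(g) + 24)^2)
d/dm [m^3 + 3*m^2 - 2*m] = 3*m^2 + 6*m - 2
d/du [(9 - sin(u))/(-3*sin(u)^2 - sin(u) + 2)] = (-3*sin(u)^2 + 54*sin(u) + 7)*cos(u)/(3*sin(u)^2 + sin(u) - 2)^2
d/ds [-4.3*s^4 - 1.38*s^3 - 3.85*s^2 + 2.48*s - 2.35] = -17.2*s^3 - 4.14*s^2 - 7.7*s + 2.48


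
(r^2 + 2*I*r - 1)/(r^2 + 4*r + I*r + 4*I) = (r + I)/(r + 4)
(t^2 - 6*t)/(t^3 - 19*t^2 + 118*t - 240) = t/(t^2 - 13*t + 40)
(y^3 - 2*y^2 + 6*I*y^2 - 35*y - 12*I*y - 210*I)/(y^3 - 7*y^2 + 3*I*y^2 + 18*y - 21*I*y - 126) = (y + 5)/(y - 3*I)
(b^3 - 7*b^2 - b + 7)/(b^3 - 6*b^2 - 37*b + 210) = (b^2 - 1)/(b^2 + b - 30)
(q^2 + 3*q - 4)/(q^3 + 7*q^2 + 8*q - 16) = 1/(q + 4)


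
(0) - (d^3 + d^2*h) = -d^3 - d^2*h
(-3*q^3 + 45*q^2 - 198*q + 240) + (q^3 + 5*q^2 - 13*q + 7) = -2*q^3 + 50*q^2 - 211*q + 247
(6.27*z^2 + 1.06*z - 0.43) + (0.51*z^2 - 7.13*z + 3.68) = 6.78*z^2 - 6.07*z + 3.25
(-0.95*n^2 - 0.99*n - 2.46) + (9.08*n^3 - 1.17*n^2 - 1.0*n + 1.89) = 9.08*n^3 - 2.12*n^2 - 1.99*n - 0.57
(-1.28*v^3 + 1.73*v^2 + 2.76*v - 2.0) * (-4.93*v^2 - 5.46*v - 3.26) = 6.3104*v^5 - 1.5401*v^4 - 18.8798*v^3 - 10.8494*v^2 + 1.9224*v + 6.52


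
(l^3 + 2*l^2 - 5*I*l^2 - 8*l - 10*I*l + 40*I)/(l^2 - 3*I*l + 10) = (l^2 + 2*l - 8)/(l + 2*I)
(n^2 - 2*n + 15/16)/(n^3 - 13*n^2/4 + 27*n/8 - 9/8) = (4*n - 5)/(2*(2*n^2 - 5*n + 3))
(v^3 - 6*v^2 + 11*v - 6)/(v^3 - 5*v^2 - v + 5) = (v^2 - 5*v + 6)/(v^2 - 4*v - 5)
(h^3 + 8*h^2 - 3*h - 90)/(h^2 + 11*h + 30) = h - 3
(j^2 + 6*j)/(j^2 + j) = (j + 6)/(j + 1)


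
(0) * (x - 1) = 0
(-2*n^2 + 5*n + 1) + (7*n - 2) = -2*n^2 + 12*n - 1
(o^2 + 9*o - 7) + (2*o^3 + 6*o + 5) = 2*o^3 + o^2 + 15*o - 2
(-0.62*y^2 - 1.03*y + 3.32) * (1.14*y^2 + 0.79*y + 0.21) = -0.7068*y^4 - 1.664*y^3 + 2.8409*y^2 + 2.4065*y + 0.6972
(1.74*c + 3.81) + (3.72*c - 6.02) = 5.46*c - 2.21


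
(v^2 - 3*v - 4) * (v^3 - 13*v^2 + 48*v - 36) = v^5 - 16*v^4 + 83*v^3 - 128*v^2 - 84*v + 144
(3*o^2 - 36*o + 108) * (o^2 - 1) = 3*o^4 - 36*o^3 + 105*o^2 + 36*o - 108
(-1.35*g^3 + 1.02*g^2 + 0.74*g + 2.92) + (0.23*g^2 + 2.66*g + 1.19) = -1.35*g^3 + 1.25*g^2 + 3.4*g + 4.11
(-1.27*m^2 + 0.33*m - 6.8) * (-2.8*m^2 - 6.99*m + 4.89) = 3.556*m^4 + 7.9533*m^3 + 10.523*m^2 + 49.1457*m - 33.252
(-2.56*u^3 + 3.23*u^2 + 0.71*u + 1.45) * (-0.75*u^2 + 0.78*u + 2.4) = 1.92*u^5 - 4.4193*u^4 - 4.1571*u^3 + 7.2183*u^2 + 2.835*u + 3.48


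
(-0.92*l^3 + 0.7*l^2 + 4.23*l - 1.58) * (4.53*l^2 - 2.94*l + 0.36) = -4.1676*l^5 + 5.8758*l^4 + 16.7727*l^3 - 19.3416*l^2 + 6.168*l - 0.5688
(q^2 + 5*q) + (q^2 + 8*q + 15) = 2*q^2 + 13*q + 15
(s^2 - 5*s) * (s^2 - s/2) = s^4 - 11*s^3/2 + 5*s^2/2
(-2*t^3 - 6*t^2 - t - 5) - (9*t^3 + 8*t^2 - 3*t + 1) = -11*t^3 - 14*t^2 + 2*t - 6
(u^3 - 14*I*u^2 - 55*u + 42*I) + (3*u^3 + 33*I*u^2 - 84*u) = 4*u^3 + 19*I*u^2 - 139*u + 42*I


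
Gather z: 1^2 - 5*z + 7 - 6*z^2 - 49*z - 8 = -6*z^2 - 54*z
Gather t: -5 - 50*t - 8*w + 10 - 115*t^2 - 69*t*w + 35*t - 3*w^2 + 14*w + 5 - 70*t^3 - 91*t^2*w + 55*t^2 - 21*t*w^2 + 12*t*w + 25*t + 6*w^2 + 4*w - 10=-70*t^3 + t^2*(-91*w - 60) + t*(-21*w^2 - 57*w + 10) + 3*w^2 + 10*w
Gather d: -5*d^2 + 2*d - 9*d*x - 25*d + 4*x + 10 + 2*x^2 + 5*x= -5*d^2 + d*(-9*x - 23) + 2*x^2 + 9*x + 10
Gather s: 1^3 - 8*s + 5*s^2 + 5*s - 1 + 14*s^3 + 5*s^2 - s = 14*s^3 + 10*s^2 - 4*s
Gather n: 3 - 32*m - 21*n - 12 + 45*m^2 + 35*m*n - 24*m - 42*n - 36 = 45*m^2 - 56*m + n*(35*m - 63) - 45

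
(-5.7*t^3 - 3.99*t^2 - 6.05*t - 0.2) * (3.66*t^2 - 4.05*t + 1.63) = -20.862*t^5 + 8.4816*t^4 - 15.2745*t^3 + 17.2668*t^2 - 9.0515*t - 0.326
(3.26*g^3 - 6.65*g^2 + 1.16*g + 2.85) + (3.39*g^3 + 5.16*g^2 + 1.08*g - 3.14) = 6.65*g^3 - 1.49*g^2 + 2.24*g - 0.29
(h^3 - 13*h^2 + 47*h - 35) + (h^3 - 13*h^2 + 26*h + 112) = 2*h^3 - 26*h^2 + 73*h + 77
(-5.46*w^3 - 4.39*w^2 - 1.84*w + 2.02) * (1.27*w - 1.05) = -6.9342*w^4 + 0.157700000000001*w^3 + 2.2727*w^2 + 4.4974*w - 2.121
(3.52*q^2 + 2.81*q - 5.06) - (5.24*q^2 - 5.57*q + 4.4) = -1.72*q^2 + 8.38*q - 9.46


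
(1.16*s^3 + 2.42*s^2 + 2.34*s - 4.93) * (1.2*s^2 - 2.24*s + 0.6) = 1.392*s^5 + 0.3056*s^4 - 1.9168*s^3 - 9.7056*s^2 + 12.4472*s - 2.958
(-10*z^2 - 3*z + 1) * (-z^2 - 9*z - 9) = 10*z^4 + 93*z^3 + 116*z^2 + 18*z - 9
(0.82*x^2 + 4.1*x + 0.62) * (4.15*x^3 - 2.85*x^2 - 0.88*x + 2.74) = 3.403*x^5 + 14.678*x^4 - 9.8336*x^3 - 3.1282*x^2 + 10.6884*x + 1.6988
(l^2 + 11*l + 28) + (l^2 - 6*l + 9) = 2*l^2 + 5*l + 37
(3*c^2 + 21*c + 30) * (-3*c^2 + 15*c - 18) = -9*c^4 - 18*c^3 + 171*c^2 + 72*c - 540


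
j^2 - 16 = (j - 4)*(j + 4)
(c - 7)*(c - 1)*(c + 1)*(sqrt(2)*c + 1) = sqrt(2)*c^4 - 7*sqrt(2)*c^3 + c^3 - 7*c^2 - sqrt(2)*c^2 - c + 7*sqrt(2)*c + 7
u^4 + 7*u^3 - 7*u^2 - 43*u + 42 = (u - 2)*(u - 1)*(u + 3)*(u + 7)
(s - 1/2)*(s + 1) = s^2 + s/2 - 1/2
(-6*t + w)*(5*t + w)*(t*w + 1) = -30*t^3*w - t^2*w^2 - 30*t^2 + t*w^3 - t*w + w^2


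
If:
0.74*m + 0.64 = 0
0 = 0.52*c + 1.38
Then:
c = -2.65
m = -0.86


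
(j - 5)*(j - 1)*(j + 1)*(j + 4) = j^4 - j^3 - 21*j^2 + j + 20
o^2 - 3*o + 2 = (o - 2)*(o - 1)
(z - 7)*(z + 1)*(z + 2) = z^3 - 4*z^2 - 19*z - 14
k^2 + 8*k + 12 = (k + 2)*(k + 6)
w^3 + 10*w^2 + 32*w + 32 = (w + 2)*(w + 4)^2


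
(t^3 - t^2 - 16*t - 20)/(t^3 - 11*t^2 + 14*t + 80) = (t + 2)/(t - 8)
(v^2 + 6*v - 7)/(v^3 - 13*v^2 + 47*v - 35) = (v + 7)/(v^2 - 12*v + 35)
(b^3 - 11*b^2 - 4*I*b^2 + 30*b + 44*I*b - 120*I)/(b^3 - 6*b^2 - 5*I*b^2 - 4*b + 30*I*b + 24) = (b - 5)/(b - I)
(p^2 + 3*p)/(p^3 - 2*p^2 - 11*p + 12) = p/(p^2 - 5*p + 4)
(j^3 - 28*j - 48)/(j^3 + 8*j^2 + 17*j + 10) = (j^2 - 2*j - 24)/(j^2 + 6*j + 5)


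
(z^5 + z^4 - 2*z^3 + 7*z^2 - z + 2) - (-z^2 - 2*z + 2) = z^5 + z^4 - 2*z^3 + 8*z^2 + z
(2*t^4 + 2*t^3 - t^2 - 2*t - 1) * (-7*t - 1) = -14*t^5 - 16*t^4 + 5*t^3 + 15*t^2 + 9*t + 1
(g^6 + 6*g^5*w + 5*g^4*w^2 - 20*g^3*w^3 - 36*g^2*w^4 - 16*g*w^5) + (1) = g^6 + 6*g^5*w + 5*g^4*w^2 - 20*g^3*w^3 - 36*g^2*w^4 - 16*g*w^5 + 1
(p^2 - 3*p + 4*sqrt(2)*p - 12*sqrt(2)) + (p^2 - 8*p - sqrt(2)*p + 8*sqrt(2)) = 2*p^2 - 11*p + 3*sqrt(2)*p - 4*sqrt(2)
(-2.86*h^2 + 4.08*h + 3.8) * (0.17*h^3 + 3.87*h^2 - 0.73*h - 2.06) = -0.4862*h^5 - 10.3746*h^4 + 18.5234*h^3 + 17.6192*h^2 - 11.1788*h - 7.828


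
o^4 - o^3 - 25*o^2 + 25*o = o*(o - 5)*(o - 1)*(o + 5)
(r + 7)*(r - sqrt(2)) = r^2 - sqrt(2)*r + 7*r - 7*sqrt(2)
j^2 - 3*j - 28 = (j - 7)*(j + 4)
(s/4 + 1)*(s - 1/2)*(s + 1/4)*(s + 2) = s^4/4 + 23*s^3/16 + 51*s^2/32 - 11*s/16 - 1/4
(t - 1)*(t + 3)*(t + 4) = t^3 + 6*t^2 + 5*t - 12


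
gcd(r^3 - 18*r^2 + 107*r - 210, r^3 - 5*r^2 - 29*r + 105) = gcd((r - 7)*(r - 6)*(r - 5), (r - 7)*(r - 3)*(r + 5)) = r - 7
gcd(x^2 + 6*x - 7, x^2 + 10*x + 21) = x + 7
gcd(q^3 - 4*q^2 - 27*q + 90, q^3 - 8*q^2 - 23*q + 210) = q^2 - q - 30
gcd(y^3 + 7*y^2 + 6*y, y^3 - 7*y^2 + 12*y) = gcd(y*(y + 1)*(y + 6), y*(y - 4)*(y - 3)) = y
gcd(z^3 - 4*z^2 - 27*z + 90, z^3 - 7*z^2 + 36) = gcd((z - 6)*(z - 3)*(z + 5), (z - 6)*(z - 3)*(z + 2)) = z^2 - 9*z + 18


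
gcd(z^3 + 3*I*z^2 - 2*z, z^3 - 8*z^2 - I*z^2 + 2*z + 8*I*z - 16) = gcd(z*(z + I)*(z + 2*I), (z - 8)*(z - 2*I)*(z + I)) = z + I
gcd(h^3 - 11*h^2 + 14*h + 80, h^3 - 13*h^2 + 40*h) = h^2 - 13*h + 40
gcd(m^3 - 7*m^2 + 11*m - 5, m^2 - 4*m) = 1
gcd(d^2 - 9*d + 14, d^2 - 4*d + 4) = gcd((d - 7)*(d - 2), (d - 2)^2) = d - 2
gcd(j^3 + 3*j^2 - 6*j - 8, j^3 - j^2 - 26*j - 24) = j^2 + 5*j + 4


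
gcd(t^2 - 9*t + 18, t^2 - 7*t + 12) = t - 3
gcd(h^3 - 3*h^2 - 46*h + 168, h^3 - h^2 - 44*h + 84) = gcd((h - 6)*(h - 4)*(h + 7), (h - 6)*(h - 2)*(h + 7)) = h^2 + h - 42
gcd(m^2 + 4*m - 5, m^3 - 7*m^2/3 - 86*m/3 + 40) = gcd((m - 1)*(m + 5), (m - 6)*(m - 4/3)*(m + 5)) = m + 5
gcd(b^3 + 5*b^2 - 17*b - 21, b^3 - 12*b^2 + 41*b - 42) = b - 3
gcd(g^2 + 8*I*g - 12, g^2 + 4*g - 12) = 1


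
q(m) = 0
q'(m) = 0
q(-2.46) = 0.00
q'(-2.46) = 0.00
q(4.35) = 0.00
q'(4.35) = 0.00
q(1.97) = 0.00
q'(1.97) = 0.00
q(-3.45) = 0.00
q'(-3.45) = 0.00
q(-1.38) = 0.00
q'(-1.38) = 0.00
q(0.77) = 0.00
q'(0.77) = 0.00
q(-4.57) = 0.00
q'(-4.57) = 0.00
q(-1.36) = 0.00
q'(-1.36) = 0.00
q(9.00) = 0.00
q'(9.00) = 0.00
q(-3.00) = 0.00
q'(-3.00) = 0.00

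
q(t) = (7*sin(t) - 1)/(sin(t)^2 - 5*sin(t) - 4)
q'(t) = (-2*sin(t)*cos(t) + 5*cos(t))*(7*sin(t) - 1)/(sin(t)^2 - 5*sin(t) - 4)^2 + 7*cos(t)/(sin(t)^2 - 5*sin(t) - 4) = (-7*sin(t)^2 + 2*sin(t) - 33)*cos(t)/(sin(t)^2 - 5*sin(t) - 4)^2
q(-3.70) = -0.43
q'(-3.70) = 0.71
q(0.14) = 0.00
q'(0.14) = -1.49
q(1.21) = -0.71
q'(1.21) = -0.22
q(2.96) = -0.05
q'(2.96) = 1.36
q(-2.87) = 1.11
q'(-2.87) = 4.90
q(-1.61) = -4.01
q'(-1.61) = 0.41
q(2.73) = -0.31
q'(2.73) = 0.90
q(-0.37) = 1.71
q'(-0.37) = -7.60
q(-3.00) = 0.61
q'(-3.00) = 3.09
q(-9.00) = 2.20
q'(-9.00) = 10.19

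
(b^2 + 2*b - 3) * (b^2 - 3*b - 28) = b^4 - b^3 - 37*b^2 - 47*b + 84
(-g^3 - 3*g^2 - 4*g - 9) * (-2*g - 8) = 2*g^4 + 14*g^3 + 32*g^2 + 50*g + 72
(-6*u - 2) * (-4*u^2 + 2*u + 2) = 24*u^3 - 4*u^2 - 16*u - 4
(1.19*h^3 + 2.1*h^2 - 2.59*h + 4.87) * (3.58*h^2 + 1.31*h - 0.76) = 4.2602*h^5 + 9.0769*h^4 - 7.4256*h^3 + 12.4457*h^2 + 8.3481*h - 3.7012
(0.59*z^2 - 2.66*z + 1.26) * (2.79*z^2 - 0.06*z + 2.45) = 1.6461*z^4 - 7.4568*z^3 + 5.1205*z^2 - 6.5926*z + 3.087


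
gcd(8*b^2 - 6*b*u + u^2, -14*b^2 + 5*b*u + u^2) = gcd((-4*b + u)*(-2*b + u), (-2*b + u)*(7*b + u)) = -2*b + u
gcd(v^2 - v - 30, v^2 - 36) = v - 6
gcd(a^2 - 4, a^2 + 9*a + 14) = a + 2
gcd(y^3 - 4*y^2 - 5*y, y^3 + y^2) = y^2 + y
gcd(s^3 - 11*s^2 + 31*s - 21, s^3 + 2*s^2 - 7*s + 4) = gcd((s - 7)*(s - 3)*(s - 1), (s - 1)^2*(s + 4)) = s - 1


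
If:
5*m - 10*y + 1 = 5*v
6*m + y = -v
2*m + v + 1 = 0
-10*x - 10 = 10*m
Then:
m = 4/55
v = -63/55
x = -59/55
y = 39/55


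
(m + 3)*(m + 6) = m^2 + 9*m + 18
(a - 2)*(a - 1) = a^2 - 3*a + 2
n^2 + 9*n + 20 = (n + 4)*(n + 5)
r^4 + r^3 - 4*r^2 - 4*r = r*(r - 2)*(r + 1)*(r + 2)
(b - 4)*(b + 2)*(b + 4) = b^3 + 2*b^2 - 16*b - 32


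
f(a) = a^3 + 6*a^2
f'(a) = 3*a^2 + 12*a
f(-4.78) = 27.88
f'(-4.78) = 11.19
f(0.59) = 2.29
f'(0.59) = 8.12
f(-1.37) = 8.69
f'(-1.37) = -10.81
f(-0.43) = 1.03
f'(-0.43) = -4.61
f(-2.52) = 22.10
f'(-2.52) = -11.19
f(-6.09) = -3.34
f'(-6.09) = 38.18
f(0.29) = 0.53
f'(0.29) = 3.73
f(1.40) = 14.50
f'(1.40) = 22.68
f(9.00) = 1215.00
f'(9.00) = 351.00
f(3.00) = 81.00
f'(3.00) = 63.00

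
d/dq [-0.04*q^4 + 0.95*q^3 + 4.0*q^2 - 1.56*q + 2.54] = -0.16*q^3 + 2.85*q^2 + 8.0*q - 1.56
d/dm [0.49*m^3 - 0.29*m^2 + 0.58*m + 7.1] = 1.47*m^2 - 0.58*m + 0.58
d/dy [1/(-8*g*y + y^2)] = 2*(4*g - y)/(y^2*(8*g - y)^2)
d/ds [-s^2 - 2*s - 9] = -2*s - 2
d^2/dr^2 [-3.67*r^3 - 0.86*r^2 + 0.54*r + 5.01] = -22.02*r - 1.72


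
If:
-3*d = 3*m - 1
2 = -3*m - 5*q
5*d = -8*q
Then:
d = 24/49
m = -23/147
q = -15/49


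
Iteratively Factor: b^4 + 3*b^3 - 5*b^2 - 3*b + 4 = (b - 1)*(b^3 + 4*b^2 - b - 4) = (b - 1)*(b + 4)*(b^2 - 1) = (b - 1)*(b + 1)*(b + 4)*(b - 1)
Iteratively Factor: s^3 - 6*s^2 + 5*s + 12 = (s - 4)*(s^2 - 2*s - 3) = (s - 4)*(s + 1)*(s - 3)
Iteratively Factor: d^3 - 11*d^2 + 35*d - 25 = (d - 5)*(d^2 - 6*d + 5) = (d - 5)^2*(d - 1)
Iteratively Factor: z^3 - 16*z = (z - 4)*(z^2 + 4*z) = z*(z - 4)*(z + 4)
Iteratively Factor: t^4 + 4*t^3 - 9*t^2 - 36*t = (t + 4)*(t^3 - 9*t) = (t - 3)*(t + 4)*(t^2 + 3*t) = (t - 3)*(t + 3)*(t + 4)*(t)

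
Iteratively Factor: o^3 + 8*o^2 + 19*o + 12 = (o + 1)*(o^2 + 7*o + 12) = (o + 1)*(o + 3)*(o + 4)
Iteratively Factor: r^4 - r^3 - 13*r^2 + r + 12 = (r - 1)*(r^3 - 13*r - 12) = (r - 1)*(r + 3)*(r^2 - 3*r - 4) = (r - 4)*(r - 1)*(r + 3)*(r + 1)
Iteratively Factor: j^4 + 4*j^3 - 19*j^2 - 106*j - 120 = (j + 2)*(j^3 + 2*j^2 - 23*j - 60) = (j - 5)*(j + 2)*(j^2 + 7*j + 12) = (j - 5)*(j + 2)*(j + 4)*(j + 3)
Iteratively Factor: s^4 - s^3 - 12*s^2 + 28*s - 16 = (s - 2)*(s^3 + s^2 - 10*s + 8) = (s - 2)^2*(s^2 + 3*s - 4) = (s - 2)^2*(s + 4)*(s - 1)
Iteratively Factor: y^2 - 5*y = (y)*(y - 5)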